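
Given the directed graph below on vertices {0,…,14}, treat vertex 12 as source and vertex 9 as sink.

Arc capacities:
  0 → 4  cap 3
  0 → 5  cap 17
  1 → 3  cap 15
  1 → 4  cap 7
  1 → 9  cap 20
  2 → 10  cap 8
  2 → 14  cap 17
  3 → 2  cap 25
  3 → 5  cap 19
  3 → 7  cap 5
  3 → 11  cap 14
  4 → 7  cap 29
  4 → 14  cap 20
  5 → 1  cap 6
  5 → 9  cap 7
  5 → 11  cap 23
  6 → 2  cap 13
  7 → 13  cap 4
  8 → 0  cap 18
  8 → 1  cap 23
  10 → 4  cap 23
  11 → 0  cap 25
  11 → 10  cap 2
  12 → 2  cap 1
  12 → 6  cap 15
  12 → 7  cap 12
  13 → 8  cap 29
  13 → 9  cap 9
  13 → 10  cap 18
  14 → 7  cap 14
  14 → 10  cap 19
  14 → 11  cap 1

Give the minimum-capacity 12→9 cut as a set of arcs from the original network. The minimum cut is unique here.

augment #1: 12→7→13→9 push 4
augment #2: 12→2→14→11→0→5→9 push 1
max flow = 5; residual-reachable set from 12 gives S-side
cut edges (S→T): {(7,13), (14,11)} total cap 5

Min-cut arcs: {(7,13), (14,11)} (total capacity 5)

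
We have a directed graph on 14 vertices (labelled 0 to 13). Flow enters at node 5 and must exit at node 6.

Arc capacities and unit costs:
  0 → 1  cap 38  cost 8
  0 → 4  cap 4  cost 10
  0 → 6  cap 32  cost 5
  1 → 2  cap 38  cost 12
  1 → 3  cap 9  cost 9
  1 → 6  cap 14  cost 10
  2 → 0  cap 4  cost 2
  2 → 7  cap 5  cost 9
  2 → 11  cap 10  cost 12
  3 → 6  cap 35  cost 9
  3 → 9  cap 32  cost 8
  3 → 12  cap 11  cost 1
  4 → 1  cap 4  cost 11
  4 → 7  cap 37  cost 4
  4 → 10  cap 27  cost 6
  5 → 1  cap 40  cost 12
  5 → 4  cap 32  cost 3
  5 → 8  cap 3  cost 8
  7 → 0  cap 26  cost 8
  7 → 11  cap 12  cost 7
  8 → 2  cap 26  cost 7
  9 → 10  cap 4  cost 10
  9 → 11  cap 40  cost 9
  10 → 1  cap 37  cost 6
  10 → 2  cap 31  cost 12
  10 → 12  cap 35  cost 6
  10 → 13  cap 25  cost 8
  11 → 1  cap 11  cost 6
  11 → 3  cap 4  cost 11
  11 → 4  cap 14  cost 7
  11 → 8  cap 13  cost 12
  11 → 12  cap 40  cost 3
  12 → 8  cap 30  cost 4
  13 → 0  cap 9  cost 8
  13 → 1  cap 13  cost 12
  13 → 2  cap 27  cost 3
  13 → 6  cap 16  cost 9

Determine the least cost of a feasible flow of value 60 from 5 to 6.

Minimum cost for 60 units: 1403

shortest-cost path #1: 5→4→7→0→6 push 26 @ unit cost 20 (adds 520)
shortest-cost path #2: 5→1→6 push 14 @ unit cost 22 (adds 308)
shortest-cost path #3: 5→8→2→0→6 push 3 @ unit cost 22 (adds 66)
shortest-cost path #4: 5→4→10→13→6 push 6 @ unit cost 26 (adds 156)
shortest-cost path #5: 5→1→3→6 push 9 @ unit cost 30 (adds 270)
shortest-cost path #6: 5→1→2→0→6 push 1 @ unit cost 31 (adds 31)
shortest-cost path #7: 5→1→2→7→4→10→13→6 push 1 @ unit cost 52 (adds 52)
total cost = 1403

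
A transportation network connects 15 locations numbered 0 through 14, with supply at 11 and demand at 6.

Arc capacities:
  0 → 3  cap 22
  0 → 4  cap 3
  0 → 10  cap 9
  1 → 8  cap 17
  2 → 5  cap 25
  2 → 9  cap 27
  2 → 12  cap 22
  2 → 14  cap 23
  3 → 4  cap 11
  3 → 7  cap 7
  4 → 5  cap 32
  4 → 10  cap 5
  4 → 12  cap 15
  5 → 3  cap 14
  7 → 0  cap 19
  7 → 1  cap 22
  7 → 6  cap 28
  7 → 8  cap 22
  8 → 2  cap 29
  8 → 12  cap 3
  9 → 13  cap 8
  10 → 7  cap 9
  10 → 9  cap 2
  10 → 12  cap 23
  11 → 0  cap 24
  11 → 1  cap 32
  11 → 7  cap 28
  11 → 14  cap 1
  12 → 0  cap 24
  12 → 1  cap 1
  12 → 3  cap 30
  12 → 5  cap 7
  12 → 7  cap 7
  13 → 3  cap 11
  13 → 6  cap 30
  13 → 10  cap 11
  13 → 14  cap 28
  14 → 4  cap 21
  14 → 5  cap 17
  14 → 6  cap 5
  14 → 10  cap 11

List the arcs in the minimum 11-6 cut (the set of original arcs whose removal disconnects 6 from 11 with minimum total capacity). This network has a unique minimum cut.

Min-cut arcs: {(7,6), (9,13), (14,6)} (total capacity 41)

augment #1: 11→7→6 push 28
augment #2: 11→14→6 push 1
augment #3: 11→0→10→9→13→6 push 2
augment #4: 11→1→8→2→14→6 push 4
augment #5: 11→1→8→2→9→13→6 push 6
max flow = 41; residual-reachable set from 11 gives S-side
cut edges (S→T): {(7,6), (9,13), (14,6)} total cap 41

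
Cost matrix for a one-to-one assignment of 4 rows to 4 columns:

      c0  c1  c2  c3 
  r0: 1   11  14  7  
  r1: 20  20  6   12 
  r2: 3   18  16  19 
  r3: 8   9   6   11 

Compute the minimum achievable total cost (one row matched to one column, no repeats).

optimal assignment: row0→col3 (cost 7), row1→col2 (cost 6), row2→col0 (cost 3), row3→col1 (cost 9)
total = 7 + 6 + 3 + 9 = 25

Minimum assignment cost: 25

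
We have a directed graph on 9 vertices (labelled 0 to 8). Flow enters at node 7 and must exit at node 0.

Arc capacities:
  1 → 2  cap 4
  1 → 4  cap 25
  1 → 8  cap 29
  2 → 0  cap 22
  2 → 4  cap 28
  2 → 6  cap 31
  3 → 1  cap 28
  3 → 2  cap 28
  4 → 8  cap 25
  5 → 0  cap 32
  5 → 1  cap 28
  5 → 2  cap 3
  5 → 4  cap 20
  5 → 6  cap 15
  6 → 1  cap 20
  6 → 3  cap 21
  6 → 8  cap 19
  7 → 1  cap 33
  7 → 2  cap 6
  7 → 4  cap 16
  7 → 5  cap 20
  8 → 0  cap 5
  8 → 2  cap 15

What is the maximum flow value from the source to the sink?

Maximum flow value: 47

augment #1: 7→2→0 bottleneck 6, total now 6
augment #2: 7→5→0 bottleneck 20, total now 26
augment #3: 7→1→2→0 bottleneck 4, total now 30
augment #4: 7→1→8→0 bottleneck 5, total now 35
augment #5: 7→1→8→2→0 bottleneck 12, total now 47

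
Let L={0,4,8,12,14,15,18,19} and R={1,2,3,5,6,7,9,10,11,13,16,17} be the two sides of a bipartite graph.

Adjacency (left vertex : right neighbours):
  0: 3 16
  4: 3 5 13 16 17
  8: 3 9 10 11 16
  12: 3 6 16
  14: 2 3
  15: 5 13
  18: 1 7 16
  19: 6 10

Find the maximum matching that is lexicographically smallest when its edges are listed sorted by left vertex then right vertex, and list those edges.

Lex-smallest maximum matching: {(0,3), (4,5), (8,9), (12,6), (14,2), (15,13), (18,1), (19,10)}

|M| = 8 (so the lex-smallest maximum matching has 8 edges)
process left vertices in ascending order; for each, take the smallest-labelled available neighbour that still permits 8 edges overall, or leave it unmatched if none does
lex-smallest matching: {0-3, 4-5, 8-9, 12-6, 14-2, 15-13, 18-1, 19-10}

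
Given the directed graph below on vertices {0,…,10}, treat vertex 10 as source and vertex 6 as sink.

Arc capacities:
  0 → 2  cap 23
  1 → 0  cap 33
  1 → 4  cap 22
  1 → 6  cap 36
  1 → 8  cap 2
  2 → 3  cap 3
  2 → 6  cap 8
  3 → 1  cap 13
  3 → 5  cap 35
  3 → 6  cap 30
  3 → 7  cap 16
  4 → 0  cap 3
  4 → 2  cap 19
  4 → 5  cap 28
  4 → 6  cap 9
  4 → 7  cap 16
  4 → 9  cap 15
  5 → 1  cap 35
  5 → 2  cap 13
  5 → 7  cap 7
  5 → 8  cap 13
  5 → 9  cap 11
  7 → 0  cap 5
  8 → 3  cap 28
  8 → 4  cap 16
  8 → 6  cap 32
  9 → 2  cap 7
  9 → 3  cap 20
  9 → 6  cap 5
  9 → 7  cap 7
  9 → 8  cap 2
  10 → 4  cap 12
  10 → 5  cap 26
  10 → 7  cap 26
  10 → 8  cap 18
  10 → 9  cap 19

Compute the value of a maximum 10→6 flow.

augment #1: 10→4→6 bottleneck 9, total now 9
augment #2: 10→8→6 bottleneck 18, total now 27
augment #3: 10→9→6 bottleneck 5, total now 32
augment #4: 10→4→2→6 bottleneck 3, total now 35
augment #5: 10→5→1→6 bottleneck 26, total now 61
augment #6: 10→9→2→6 bottleneck 5, total now 66
augment #7: 10→9→3→6 bottleneck 9, total now 75
augment #8: 10→7→0→2→3→6 bottleneck 3, total now 78
augment #9: 10→7→0→2→9→3→6 bottleneck 2, total now 80

Maximum flow value: 80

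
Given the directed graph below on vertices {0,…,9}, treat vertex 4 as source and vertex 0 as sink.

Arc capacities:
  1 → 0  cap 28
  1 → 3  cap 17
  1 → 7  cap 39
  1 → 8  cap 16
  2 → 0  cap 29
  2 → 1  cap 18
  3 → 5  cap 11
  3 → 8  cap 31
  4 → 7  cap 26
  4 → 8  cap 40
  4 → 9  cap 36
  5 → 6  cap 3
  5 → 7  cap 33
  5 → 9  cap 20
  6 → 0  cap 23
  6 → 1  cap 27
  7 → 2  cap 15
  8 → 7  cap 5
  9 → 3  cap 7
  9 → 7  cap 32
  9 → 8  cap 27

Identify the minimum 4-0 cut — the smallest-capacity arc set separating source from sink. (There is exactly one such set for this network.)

Min-cut arcs: {(5,6), (7,2)} (total capacity 18)

augment #1: 4→7→2→0 push 15
augment #2: 4→9→3→5→6→0 push 3
max flow = 18; residual-reachable set from 4 gives S-side
cut edges (S→T): {(5,6), (7,2)} total cap 18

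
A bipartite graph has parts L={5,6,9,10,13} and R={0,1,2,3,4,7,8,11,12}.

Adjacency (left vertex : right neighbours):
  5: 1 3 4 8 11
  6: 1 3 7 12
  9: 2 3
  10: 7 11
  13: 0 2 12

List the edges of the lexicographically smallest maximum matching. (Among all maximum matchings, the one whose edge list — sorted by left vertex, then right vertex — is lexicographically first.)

Lex-smallest maximum matching: {(5,1), (6,3), (9,2), (10,7), (13,0)}

|M| = 5 (so the lex-smallest maximum matching has 5 edges)
process left vertices in ascending order; for each, take the smallest-labelled available neighbour that still permits 5 edges overall, or leave it unmatched if none does
lex-smallest matching: {5-1, 6-3, 9-2, 10-7, 13-0}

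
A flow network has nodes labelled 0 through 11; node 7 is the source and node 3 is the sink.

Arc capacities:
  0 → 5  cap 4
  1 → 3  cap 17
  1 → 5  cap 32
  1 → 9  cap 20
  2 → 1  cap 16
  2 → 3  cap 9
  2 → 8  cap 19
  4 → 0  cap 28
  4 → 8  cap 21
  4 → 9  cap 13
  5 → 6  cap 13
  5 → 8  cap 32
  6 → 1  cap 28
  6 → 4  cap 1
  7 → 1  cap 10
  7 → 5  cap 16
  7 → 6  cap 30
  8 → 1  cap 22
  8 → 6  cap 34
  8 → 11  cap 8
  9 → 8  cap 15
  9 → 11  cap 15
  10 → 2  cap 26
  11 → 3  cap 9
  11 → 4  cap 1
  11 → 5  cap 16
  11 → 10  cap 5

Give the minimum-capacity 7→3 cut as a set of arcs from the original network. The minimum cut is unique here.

augment #1: 7→1→3 push 10
augment #2: 7→6→1→3 push 7
augment #3: 7→5→8→11→3 push 8
augment #4: 7→6→1→9→11→3 push 1
augment #5: 7→6→1→9→11→10→2→3 push 5
max flow = 31; residual-reachable set from 7 gives S-side
cut edges (S→T): {(1,3), (11,3), (11,10)} total cap 31

Min-cut arcs: {(1,3), (11,3), (11,10)} (total capacity 31)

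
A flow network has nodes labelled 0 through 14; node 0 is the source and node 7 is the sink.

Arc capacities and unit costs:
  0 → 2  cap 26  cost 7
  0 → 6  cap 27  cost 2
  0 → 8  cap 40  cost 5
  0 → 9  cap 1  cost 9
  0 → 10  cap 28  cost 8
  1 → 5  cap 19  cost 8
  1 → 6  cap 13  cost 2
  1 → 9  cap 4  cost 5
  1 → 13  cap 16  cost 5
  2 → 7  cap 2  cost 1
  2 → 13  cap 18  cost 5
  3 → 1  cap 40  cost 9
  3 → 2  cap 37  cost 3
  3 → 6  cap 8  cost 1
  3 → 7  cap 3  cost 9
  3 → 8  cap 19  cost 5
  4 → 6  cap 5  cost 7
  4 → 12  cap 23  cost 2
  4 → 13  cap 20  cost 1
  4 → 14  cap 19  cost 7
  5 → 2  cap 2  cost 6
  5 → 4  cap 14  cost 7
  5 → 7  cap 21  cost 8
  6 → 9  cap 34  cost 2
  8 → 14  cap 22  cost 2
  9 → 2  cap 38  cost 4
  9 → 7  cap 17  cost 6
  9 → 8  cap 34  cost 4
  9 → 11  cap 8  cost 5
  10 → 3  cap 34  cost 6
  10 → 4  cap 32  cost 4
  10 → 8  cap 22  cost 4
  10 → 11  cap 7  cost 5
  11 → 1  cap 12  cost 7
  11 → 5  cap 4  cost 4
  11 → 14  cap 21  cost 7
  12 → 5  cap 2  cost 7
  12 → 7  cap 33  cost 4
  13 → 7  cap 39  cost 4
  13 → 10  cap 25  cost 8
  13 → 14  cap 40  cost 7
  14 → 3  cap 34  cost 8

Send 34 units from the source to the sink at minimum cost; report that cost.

Minimum cost for 34 units: 426

shortest-cost path #1: 0→2→7 push 2 @ unit cost 8 (adds 16)
shortest-cost path #2: 0→6→9→7 push 17 @ unit cost 10 (adds 170)
shortest-cost path #3: 0→2→13→7 push 15 @ unit cost 16 (adds 240)
total cost = 426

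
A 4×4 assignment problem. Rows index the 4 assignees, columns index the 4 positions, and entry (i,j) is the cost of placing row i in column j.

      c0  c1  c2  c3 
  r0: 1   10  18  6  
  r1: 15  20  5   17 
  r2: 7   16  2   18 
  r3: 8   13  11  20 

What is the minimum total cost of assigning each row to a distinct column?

optimal assignment: row0→col3 (cost 6), row1→col2 (cost 5), row2→col0 (cost 7), row3→col1 (cost 13)
total = 6 + 5 + 7 + 13 = 31

Minimum assignment cost: 31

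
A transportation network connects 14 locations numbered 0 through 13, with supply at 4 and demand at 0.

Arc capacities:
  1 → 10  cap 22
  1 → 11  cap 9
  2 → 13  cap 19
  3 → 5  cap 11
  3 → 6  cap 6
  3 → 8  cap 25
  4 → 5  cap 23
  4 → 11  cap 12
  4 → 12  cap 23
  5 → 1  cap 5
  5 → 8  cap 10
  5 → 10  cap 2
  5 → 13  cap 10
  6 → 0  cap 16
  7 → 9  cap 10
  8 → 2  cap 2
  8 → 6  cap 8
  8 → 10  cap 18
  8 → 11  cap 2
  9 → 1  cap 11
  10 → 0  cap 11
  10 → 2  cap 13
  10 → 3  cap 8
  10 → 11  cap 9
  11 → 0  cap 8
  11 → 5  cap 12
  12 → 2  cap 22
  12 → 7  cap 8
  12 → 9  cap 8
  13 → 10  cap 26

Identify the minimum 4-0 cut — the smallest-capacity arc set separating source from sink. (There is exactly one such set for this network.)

Min-cut arcs: {(3,6), (8,6), (10,0), (11,0)} (total capacity 33)

augment #1: 4→11→0 push 8
augment #2: 4→5→10→0 push 2
augment #3: 4→5→1→10→0 push 5
augment #4: 4→5→8→6→0 push 8
augment #5: 4→5→8→10→0 push 2
augment #6: 4→5→13→10→0 push 2
augment #7: 4→5→13→10→3→6→0 push 4
augment #8: 4→11→5→13→10→3→6→0 push 2
max flow = 33; residual-reachable set from 4 gives S-side
cut edges (S→T): {(3,6), (8,6), (10,0), (11,0)} total cap 33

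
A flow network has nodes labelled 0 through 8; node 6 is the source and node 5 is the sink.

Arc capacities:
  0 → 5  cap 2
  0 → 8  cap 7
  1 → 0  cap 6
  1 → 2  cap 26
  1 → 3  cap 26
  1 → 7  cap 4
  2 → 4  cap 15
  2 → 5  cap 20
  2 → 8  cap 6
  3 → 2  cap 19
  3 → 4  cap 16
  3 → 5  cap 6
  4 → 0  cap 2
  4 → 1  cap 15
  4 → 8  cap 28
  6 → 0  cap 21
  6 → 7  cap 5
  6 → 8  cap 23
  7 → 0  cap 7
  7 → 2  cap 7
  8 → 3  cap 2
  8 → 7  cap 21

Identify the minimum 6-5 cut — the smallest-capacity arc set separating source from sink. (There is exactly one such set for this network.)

Min-cut arcs: {(0,5), (7,2), (8,3)} (total capacity 11)

augment #1: 6→0→5 push 2
augment #2: 6→7→2→5 push 5
augment #3: 6→8→3→5 push 2
augment #4: 6→8→7→2→5 push 2
max flow = 11; residual-reachable set from 6 gives S-side
cut edges (S→T): {(0,5), (7,2), (8,3)} total cap 11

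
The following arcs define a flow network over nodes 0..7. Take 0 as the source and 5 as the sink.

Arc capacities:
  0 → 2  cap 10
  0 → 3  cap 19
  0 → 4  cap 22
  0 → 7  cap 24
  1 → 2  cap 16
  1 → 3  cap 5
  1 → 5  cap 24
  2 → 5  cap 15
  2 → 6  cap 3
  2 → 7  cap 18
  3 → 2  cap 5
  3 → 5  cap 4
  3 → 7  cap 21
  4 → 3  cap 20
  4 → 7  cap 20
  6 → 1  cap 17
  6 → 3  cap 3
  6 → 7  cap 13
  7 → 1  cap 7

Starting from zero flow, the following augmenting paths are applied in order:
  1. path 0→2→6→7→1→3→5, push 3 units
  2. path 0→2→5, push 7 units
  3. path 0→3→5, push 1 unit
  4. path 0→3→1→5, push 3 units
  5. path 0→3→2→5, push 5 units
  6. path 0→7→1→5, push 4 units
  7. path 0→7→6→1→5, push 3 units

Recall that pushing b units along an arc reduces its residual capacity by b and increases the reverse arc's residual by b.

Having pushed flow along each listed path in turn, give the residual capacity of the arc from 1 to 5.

after path 1 (0→2→6→7→1→3→5, push 3): res(1,5)=24
after path 2 (0→2→5, push 7): res(1,5)=24
after path 3 (0→3→5, push 1): res(1,5)=24
after path 4 (0→3→1→5, push 3): res(1,5)=21
after path 5 (0→3→2→5, push 5): res(1,5)=21
after path 6 (0→7→1→5, push 4): res(1,5)=17
after path 7 (0→7→6→1→5, push 3): res(1,5)=14

Residual capacity of (1,5): 14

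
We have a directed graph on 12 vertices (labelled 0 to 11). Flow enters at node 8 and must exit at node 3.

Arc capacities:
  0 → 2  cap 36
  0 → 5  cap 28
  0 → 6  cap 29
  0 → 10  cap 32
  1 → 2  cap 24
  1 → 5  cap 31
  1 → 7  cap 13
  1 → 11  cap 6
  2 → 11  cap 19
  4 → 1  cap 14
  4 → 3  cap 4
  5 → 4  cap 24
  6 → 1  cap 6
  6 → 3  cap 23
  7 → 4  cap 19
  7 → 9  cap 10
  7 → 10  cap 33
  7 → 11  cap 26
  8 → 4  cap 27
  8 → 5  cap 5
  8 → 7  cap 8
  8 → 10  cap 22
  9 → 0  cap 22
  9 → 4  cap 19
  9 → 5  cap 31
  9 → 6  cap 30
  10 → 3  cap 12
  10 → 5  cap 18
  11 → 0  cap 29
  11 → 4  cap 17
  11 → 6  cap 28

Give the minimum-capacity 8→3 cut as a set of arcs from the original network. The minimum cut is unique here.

Min-cut arcs: {(4,1), (4,3), (8,7), (10,3)} (total capacity 38)

augment #1: 8→4→3 push 4
augment #2: 8→10→3 push 12
augment #3: 8→7→9→6→3 push 8
augment #4: 8→4→1→11→6→3 push 6
augment #5: 8→4→1→2→11→6→3 push 8
max flow = 38; residual-reachable set from 8 gives S-side
cut edges (S→T): {(4,1), (4,3), (8,7), (10,3)} total cap 38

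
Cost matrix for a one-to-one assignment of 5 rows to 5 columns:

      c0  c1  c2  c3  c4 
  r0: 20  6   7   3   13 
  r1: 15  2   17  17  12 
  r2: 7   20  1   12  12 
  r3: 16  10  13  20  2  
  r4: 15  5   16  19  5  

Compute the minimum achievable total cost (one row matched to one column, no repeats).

optimal assignment: row0→col3 (cost 3), row1→col1 (cost 2), row2→col2 (cost 1), row3→col4 (cost 2), row4→col0 (cost 15)
total = 3 + 2 + 1 + 2 + 15 = 23

Minimum assignment cost: 23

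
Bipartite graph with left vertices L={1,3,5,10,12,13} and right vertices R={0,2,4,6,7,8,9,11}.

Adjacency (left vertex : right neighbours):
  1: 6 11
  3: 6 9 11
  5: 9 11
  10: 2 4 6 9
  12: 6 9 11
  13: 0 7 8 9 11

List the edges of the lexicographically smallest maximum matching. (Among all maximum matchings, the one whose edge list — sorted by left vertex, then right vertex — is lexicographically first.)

|M| = 5 (so the lex-smallest maximum matching has 5 edges)
process left vertices in ascending order; for each, take the smallest-labelled available neighbour that still permits 5 edges overall, or leave it unmatched if none does
lex-smallest matching: {1-6, 3-9, 5-11, 10-2, 13-0}

Lex-smallest maximum matching: {(1,6), (3,9), (5,11), (10,2), (13,0)}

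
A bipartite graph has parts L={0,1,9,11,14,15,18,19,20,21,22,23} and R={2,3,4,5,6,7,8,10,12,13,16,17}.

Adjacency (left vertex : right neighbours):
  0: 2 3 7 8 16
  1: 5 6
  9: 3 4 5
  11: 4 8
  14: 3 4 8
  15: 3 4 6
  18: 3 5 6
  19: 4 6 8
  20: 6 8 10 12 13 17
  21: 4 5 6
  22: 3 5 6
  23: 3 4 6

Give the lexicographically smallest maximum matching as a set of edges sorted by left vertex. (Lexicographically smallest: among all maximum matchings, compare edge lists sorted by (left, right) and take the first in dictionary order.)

Lex-smallest maximum matching: {(0,2), (1,5), (9,3), (11,4), (14,8), (15,6), (20,10)}

|M| = 7 (so the lex-smallest maximum matching has 7 edges)
process left vertices in ascending order; for each, take the smallest-labelled available neighbour that still permits 7 edges overall, or leave it unmatched if none does
lex-smallest matching: {0-2, 1-5, 9-3, 11-4, 14-8, 15-6, 20-10}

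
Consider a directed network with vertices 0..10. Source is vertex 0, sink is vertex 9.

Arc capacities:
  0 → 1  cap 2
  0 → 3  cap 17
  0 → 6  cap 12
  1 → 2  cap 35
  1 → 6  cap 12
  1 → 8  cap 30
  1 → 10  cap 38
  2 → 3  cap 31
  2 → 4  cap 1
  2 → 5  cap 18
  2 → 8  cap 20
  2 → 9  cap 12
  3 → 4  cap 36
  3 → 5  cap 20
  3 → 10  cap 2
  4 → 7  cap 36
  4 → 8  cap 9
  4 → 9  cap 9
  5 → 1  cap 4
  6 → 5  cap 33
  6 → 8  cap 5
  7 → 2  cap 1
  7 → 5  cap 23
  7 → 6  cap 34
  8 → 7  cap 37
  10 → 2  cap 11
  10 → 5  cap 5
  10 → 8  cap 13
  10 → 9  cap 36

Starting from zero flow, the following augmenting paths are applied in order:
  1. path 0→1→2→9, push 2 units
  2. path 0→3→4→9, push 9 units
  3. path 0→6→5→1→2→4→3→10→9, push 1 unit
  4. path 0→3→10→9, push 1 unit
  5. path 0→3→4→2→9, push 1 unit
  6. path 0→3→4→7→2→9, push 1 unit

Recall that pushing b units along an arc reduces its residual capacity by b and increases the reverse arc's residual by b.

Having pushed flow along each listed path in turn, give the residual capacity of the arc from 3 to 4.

Residual capacity of (3,4): 26

after path 1 (0→1→2→9, push 2): res(3,4)=36
after path 2 (0→3→4→9, push 9): res(3,4)=27
after path 3 (0→6→5→1→2→4→3→10→9, push 1): res(3,4)=28
after path 4 (0→3→10→9, push 1): res(3,4)=28
after path 5 (0→3→4→2→9, push 1): res(3,4)=27
after path 6 (0→3→4→7→2→9, push 1): res(3,4)=26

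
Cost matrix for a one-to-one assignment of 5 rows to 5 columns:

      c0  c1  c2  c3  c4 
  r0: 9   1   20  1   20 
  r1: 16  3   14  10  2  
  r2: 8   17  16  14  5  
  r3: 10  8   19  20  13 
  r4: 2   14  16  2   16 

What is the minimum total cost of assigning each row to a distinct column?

Minimum assignment cost: 29

optimal assignment: row0→col3 (cost 1), row1→col4 (cost 2), row2→col2 (cost 16), row3→col1 (cost 8), row4→col0 (cost 2)
total = 1 + 2 + 16 + 8 + 2 = 29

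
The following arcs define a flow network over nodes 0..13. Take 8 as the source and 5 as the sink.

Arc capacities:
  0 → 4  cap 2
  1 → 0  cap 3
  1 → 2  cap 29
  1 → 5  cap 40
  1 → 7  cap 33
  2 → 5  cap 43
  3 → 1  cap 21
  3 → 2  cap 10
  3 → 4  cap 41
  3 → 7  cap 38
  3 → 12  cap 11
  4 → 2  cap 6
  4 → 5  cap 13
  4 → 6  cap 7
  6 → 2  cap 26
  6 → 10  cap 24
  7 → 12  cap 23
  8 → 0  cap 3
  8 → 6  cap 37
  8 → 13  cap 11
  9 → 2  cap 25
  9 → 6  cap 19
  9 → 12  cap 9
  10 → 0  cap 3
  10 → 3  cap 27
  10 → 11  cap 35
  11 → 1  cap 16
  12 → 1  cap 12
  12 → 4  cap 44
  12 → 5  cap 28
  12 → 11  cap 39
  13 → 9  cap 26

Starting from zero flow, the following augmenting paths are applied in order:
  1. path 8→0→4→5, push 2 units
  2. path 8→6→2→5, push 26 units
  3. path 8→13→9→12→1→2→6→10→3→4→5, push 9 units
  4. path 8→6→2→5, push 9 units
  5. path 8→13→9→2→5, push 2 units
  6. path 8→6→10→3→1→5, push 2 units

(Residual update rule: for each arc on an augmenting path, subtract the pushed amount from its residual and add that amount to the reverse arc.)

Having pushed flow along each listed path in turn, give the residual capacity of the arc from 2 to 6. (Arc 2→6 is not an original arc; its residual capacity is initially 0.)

Residual capacity of (2,6): 26

after path 1 (8→0→4→5, push 2): res(2,6)=0
after path 2 (8→6→2→5, push 26): res(2,6)=26
after path 3 (8→13→9→12→1→2→6→10→3→4→5, push 9): res(2,6)=17
after path 4 (8→6→2→5, push 9): res(2,6)=26
after path 5 (8→13→9→2→5, push 2): res(2,6)=26
after path 6 (8→6→10→3→1→5, push 2): res(2,6)=26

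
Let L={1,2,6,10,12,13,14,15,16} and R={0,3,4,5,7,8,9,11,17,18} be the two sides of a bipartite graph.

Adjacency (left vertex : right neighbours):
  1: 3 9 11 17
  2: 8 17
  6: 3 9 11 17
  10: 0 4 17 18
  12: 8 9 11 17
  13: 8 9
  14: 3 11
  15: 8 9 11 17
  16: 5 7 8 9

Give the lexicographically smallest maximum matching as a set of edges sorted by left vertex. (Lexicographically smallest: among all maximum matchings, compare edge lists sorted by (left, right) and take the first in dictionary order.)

Lex-smallest maximum matching: {(1,3), (2,8), (6,9), (10,0), (12,11), (15,17), (16,5)}

|M| = 7 (so the lex-smallest maximum matching has 7 edges)
process left vertices in ascending order; for each, take the smallest-labelled available neighbour that still permits 7 edges overall, or leave it unmatched if none does
lex-smallest matching: {1-3, 2-8, 6-9, 10-0, 12-11, 15-17, 16-5}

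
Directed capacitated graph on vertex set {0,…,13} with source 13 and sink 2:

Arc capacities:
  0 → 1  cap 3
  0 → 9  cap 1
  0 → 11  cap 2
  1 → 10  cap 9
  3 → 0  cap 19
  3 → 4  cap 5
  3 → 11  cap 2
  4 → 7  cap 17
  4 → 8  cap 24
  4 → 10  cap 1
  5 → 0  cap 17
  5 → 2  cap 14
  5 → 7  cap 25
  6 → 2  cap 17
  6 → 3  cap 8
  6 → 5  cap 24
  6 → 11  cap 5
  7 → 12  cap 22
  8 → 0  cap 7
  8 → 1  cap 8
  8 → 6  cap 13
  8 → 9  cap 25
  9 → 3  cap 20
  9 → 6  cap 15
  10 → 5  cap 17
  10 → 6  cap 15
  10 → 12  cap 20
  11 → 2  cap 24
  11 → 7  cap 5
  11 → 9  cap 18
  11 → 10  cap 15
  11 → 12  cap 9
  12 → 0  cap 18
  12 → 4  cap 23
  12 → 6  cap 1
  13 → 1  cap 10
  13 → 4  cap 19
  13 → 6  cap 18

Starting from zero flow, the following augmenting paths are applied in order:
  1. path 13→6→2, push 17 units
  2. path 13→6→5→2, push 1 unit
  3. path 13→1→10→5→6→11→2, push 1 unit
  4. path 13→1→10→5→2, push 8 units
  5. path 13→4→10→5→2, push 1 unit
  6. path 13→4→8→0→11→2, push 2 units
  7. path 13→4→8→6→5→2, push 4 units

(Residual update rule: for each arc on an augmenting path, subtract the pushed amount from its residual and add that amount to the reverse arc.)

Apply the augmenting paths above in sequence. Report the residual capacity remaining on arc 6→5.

Residual capacity of (6,5): 20

after path 1 (13→6→2, push 17): res(6,5)=24
after path 2 (13→6→5→2, push 1): res(6,5)=23
after path 3 (13→1→10→5→6→11→2, push 1): res(6,5)=24
after path 4 (13→1→10→5→2, push 8): res(6,5)=24
after path 5 (13→4→10→5→2, push 1): res(6,5)=24
after path 6 (13→4→8→0→11→2, push 2): res(6,5)=24
after path 7 (13→4→8→6→5→2, push 4): res(6,5)=20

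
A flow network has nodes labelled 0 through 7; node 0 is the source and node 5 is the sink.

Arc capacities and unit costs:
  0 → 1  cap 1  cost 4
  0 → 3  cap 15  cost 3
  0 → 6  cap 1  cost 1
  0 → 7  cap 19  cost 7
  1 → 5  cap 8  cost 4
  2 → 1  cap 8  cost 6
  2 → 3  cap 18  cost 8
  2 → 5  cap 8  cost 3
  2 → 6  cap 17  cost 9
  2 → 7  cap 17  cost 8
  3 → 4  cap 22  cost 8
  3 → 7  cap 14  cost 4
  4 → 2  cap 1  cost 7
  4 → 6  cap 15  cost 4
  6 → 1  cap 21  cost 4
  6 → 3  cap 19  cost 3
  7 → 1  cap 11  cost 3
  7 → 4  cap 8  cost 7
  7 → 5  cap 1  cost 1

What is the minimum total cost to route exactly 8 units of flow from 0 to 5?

Minimum cost for 8 units: 95

shortest-cost path #1: 0→1→5 push 1 @ unit cost 8 (adds 8)
shortest-cost path #2: 0→7→5 push 1 @ unit cost 8 (adds 8)
shortest-cost path #3: 0→6→1→5 push 1 @ unit cost 9 (adds 9)
shortest-cost path #4: 0→7→1→5 push 5 @ unit cost 14 (adds 70)
total cost = 95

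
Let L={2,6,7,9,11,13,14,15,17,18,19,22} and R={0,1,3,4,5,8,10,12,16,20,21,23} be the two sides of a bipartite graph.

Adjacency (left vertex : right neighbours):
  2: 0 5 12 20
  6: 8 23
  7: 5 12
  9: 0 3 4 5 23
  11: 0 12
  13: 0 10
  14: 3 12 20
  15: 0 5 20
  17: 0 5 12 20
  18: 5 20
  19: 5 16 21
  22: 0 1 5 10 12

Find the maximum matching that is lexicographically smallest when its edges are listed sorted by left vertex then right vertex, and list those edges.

|M| = 10 (so the lex-smallest maximum matching has 10 edges)
process left vertices in ascending order; for each, take the smallest-labelled available neighbour that still permits 10 edges overall, or leave it unmatched if none does
lex-smallest matching: {2-0, 6-8, 7-5, 9-4, 11-12, 13-10, 14-3, 15-20, 19-16, 22-1}

Lex-smallest maximum matching: {(2,0), (6,8), (7,5), (9,4), (11,12), (13,10), (14,3), (15,20), (19,16), (22,1)}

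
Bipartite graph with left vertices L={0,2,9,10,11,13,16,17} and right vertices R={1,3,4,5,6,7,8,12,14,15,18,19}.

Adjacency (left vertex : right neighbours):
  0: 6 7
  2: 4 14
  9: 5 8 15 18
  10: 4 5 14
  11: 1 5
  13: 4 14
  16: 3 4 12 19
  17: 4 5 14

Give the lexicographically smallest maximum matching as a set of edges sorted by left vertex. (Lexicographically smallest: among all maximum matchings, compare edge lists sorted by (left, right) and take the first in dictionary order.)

Lex-smallest maximum matching: {(0,6), (2,4), (9,8), (10,5), (11,1), (13,14), (16,3)}

|M| = 7 (so the lex-smallest maximum matching has 7 edges)
process left vertices in ascending order; for each, take the smallest-labelled available neighbour that still permits 7 edges overall, or leave it unmatched if none does
lex-smallest matching: {0-6, 2-4, 9-8, 10-5, 11-1, 13-14, 16-3}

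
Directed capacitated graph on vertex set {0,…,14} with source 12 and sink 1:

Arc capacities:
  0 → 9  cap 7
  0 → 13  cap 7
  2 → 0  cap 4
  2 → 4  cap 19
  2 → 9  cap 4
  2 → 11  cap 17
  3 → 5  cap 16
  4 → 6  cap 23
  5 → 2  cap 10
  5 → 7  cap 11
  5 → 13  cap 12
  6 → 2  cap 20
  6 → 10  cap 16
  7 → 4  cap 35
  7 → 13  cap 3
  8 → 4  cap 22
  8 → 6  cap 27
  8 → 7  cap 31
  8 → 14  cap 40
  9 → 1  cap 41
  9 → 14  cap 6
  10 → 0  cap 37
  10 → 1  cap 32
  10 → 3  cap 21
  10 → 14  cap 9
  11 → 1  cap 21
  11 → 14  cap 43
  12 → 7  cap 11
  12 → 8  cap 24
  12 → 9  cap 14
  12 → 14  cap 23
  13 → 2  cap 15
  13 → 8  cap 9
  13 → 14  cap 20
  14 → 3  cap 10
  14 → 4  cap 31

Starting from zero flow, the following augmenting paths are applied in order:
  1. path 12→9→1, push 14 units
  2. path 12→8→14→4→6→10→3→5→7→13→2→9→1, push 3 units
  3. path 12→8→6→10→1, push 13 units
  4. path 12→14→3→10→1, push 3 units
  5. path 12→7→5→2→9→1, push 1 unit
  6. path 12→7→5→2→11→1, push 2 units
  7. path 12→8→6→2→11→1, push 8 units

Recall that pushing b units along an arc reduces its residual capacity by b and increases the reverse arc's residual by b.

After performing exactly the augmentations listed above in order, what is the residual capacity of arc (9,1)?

after path 1 (12→9→1, push 14): res(9,1)=27
after path 2 (12→8→14→4→6→10→3→5→7→13→2→9→1, push 3): res(9,1)=24
after path 3 (12→8→6→10→1, push 13): res(9,1)=24
after path 4 (12→14→3→10→1, push 3): res(9,1)=24
after path 5 (12→7→5→2→9→1, push 1): res(9,1)=23
after path 6 (12→7→5→2→11→1, push 2): res(9,1)=23
after path 7 (12→8→6→2→11→1, push 8): res(9,1)=23

Residual capacity of (9,1): 23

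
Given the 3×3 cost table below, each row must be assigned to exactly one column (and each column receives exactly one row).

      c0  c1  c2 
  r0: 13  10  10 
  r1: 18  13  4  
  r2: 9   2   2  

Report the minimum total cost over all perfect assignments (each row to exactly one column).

optimal assignment: row0→col0 (cost 13), row1→col2 (cost 4), row2→col1 (cost 2)
total = 13 + 4 + 2 = 19

Minimum assignment cost: 19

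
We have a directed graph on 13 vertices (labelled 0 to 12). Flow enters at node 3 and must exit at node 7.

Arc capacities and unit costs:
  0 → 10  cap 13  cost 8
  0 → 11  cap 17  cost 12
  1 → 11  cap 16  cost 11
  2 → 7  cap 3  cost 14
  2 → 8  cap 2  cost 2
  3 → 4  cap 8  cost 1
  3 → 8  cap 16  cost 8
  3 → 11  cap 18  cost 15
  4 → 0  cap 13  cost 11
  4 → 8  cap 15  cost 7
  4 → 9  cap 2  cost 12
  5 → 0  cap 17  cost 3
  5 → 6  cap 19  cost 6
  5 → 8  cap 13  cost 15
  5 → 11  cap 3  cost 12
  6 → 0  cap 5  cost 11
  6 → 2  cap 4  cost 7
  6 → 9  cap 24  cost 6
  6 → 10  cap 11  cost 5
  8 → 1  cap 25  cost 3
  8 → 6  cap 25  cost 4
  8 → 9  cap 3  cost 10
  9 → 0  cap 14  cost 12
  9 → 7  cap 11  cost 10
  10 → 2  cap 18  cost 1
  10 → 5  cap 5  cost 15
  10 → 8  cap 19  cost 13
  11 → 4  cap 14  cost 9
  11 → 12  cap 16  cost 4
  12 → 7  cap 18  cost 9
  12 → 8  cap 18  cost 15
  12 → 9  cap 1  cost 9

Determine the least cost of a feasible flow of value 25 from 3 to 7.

Minimum cost for 25 units: 690

shortest-cost path #1: 3→4→9→7 push 2 @ unit cost 23 (adds 46)
shortest-cost path #2: 3→8→9→7 push 3 @ unit cost 28 (adds 84)
shortest-cost path #3: 3→11→12→7 push 16 @ unit cost 28 (adds 448)
shortest-cost path #4: 3→8→6→9→7 push 4 @ unit cost 28 (adds 112)
total cost = 690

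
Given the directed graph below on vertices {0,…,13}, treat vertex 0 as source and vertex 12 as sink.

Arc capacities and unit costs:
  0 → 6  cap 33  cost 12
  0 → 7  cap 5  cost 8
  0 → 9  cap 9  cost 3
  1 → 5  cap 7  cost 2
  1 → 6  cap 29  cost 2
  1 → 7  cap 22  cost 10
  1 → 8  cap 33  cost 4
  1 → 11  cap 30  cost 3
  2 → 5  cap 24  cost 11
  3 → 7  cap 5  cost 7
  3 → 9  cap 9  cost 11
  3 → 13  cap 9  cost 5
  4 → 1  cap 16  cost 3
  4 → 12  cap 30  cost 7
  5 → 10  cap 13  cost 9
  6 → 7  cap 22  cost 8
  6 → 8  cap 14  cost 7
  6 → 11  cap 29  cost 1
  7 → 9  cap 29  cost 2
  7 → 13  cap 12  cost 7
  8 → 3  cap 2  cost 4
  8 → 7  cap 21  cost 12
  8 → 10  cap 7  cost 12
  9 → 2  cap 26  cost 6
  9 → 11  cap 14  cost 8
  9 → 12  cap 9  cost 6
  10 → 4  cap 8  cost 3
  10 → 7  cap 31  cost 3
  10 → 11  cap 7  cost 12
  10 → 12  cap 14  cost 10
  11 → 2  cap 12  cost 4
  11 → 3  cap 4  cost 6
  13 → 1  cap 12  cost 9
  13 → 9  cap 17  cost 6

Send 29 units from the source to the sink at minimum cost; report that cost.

Minimum cost for 29 units: 969

shortest-cost path #1: 0→9→12 push 9 @ unit cost 9 (adds 81)
shortest-cost path #2: 0→6→8→10→12 push 7 @ unit cost 41 (adds 287)
shortest-cost path #3: 0→7→13→1→5→10→12 push 5 @ unit cost 45 (adds 225)
shortest-cost path #4: 0→6→11→2→5→10→12 push 2 @ unit cost 47 (adds 94)
shortest-cost path #5: 0→6→11→2→5→10→4→12 push 6 @ unit cost 47 (adds 282)
total cost = 969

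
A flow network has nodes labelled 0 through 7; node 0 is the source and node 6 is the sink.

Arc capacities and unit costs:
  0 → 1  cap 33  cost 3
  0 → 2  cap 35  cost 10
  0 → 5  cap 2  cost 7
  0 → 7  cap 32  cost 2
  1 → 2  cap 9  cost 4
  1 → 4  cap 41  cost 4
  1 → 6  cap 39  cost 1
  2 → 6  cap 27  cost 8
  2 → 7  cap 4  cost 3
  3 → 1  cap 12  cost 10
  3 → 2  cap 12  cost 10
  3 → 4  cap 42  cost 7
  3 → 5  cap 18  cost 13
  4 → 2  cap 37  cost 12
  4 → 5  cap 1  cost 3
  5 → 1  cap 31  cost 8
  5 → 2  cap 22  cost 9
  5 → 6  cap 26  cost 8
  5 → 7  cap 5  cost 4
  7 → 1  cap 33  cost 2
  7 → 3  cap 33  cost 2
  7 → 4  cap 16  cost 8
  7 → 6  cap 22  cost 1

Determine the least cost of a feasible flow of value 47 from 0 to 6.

Minimum cost for 47 units: 166

shortest-cost path #1: 0→7→6 push 22 @ unit cost 3 (adds 66)
shortest-cost path #2: 0→1→6 push 25 @ unit cost 4 (adds 100)
total cost = 166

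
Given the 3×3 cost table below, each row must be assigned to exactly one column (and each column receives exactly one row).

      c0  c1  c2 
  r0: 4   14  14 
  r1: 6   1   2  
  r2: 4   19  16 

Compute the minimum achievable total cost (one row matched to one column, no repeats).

optimal assignment: row0→col2 (cost 14), row1→col1 (cost 1), row2→col0 (cost 4)
total = 14 + 1 + 4 = 19

Minimum assignment cost: 19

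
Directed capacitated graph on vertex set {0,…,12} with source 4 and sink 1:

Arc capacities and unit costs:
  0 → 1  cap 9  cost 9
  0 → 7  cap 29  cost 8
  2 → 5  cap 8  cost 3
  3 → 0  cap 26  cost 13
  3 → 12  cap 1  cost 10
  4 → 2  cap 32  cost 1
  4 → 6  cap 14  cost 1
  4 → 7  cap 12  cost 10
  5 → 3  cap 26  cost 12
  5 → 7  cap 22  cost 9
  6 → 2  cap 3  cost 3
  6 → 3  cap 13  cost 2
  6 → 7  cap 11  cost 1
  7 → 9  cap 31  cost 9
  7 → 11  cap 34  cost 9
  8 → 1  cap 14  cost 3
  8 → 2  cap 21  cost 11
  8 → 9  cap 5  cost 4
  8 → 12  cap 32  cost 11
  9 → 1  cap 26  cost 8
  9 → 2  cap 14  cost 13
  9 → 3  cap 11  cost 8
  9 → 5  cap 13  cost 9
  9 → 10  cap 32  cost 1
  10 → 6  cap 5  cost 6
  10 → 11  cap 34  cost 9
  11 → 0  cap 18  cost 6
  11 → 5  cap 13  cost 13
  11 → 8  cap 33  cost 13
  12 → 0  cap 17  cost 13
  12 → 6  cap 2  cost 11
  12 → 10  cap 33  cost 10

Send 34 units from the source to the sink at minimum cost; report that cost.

Minimum cost for 34 units: 878

shortest-cost path #1: 4→6→7→9→1 push 11 @ unit cost 19 (adds 209)
shortest-cost path #2: 4→6→3→0→1 push 3 @ unit cost 25 (adds 75)
shortest-cost path #3: 4→7→9→1 push 12 @ unit cost 27 (adds 324)
shortest-cost path #4: 4→2→5→7→9→1 push 3 @ unit cost 30 (adds 90)
shortest-cost path #5: 4→2→5→7→6→3→0→1 push 5 @ unit cost 36 (adds 180)
total cost = 878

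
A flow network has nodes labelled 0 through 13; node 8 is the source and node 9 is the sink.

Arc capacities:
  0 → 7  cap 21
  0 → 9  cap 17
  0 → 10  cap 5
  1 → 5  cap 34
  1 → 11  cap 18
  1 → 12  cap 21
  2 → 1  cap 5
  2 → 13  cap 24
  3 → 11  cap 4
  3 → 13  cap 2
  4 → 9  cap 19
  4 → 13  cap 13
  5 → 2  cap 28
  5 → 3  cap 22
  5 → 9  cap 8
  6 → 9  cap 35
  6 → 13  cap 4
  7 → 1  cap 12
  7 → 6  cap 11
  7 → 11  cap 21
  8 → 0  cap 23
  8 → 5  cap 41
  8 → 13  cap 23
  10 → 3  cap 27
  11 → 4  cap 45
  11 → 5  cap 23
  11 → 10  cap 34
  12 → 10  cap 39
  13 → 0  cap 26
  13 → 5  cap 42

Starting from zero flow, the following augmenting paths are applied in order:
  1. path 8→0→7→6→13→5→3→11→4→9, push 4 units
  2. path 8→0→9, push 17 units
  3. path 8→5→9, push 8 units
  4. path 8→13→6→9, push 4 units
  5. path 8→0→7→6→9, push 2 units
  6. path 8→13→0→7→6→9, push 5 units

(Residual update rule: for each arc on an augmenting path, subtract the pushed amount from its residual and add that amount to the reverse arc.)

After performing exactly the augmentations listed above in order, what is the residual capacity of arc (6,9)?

after path 1 (8→0→7→6→13→5→3→11→4→9, push 4): res(6,9)=35
after path 2 (8→0→9, push 17): res(6,9)=35
after path 3 (8→5→9, push 8): res(6,9)=35
after path 4 (8→13→6→9, push 4): res(6,9)=31
after path 5 (8→0→7→6→9, push 2): res(6,9)=29
after path 6 (8→13→0→7→6→9, push 5): res(6,9)=24

Residual capacity of (6,9): 24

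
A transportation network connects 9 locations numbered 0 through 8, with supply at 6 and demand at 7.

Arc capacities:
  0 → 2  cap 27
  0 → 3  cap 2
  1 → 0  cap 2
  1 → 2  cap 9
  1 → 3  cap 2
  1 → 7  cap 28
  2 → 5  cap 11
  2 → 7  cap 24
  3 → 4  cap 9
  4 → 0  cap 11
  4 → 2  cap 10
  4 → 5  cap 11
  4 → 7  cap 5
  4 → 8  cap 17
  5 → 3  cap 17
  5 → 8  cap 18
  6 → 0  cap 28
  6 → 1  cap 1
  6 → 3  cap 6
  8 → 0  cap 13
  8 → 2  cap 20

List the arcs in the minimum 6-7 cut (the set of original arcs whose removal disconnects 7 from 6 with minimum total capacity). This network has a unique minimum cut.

augment #1: 6→1→7 push 1
augment #2: 6→0→2→7 push 24
augment #3: 6→3→4→7 push 5
max flow = 30; residual-reachable set from 6 gives S-side
cut edges (S→T): {(2,7), (4,7), (6,1)} total cap 30

Min-cut arcs: {(2,7), (4,7), (6,1)} (total capacity 30)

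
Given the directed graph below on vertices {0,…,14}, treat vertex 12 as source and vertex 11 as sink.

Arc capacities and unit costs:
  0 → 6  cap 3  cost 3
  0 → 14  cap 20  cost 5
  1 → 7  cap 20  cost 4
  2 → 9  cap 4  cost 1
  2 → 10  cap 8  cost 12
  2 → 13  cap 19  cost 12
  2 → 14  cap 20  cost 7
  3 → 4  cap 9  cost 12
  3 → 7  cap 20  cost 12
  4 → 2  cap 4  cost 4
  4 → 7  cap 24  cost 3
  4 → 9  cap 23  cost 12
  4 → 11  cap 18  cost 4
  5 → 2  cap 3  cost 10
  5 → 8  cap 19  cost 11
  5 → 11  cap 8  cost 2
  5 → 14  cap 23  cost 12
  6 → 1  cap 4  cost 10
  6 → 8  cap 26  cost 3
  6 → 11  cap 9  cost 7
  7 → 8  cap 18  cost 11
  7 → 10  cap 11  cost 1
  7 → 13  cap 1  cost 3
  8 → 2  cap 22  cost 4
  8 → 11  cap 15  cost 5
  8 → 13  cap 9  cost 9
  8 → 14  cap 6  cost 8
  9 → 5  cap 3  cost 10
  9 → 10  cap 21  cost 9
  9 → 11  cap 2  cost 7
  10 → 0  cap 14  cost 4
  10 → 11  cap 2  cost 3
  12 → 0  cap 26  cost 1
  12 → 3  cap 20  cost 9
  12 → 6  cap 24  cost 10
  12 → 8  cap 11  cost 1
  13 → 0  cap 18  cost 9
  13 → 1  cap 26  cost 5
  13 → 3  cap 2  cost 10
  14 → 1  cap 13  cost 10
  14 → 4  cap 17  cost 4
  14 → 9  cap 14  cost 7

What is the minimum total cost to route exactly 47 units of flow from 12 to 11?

Minimum cost for 47 units: 651

shortest-cost path #1: 12→8→11 push 11 @ unit cost 6 (adds 66)
shortest-cost path #2: 12→0→6→11 push 3 @ unit cost 11 (adds 33)
shortest-cost path #3: 12→0→14→4→11 push 17 @ unit cost 14 (adds 238)
shortest-cost path #4: 12→6→11 push 6 @ unit cost 17 (adds 102)
shortest-cost path #5: 12→6→8→11 push 4 @ unit cost 18 (adds 72)
shortest-cost path #6: 12→0→14→9→11 push 2 @ unit cost 20 (adds 40)
shortest-cost path #7: 12→0→14→1→7→10→11 push 1 @ unit cost 24 (adds 24)
shortest-cost path #8: 12→3→4→11 push 1 @ unit cost 25 (adds 25)
shortest-cost path #9: 12→3→7→10→11 push 1 @ unit cost 25 (adds 25)
shortest-cost path #10: 12→3→7→1→14→9→5→11 push 1 @ unit cost 26 (adds 26)
total cost = 651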